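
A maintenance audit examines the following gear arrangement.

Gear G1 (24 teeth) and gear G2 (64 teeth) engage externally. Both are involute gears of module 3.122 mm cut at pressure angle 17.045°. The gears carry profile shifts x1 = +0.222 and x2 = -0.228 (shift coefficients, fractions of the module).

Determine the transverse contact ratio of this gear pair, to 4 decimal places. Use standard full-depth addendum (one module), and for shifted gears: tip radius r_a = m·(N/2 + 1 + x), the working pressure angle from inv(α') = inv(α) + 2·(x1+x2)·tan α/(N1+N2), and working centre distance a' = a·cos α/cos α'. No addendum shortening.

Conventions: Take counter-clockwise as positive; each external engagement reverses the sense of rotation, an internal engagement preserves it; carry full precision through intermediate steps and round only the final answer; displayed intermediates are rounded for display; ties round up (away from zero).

class = single-mesh tooth geometry [involute pair 24T × 64T, m = 3.122]
base radii: r_b1 = 35.818388, r_b2 = 95.515700
tip radii: r_a1 = 41.279084, r_a2 = 102.314184
inv(α') = inv(17.045°) + 2·(+0.222-0.228)·tan α/(24+64) = 0.00905652  ⇒  α' = 17.01948°
a' = a·cos α / cos α' = 137.3680·cos 17.045°/cos 17.01948° = 137.349254
action lengths: √(r_a1²−r_b1²) = 20.518428, √(r_a2²−r_b2²) = 36.673468
base pitch p_b = π·m·cos α = 9.377232
CR = (20.518428 + 36.673468 − 137.349254·sin 17.01948°)/9.377232 = 1.811858
contact ratio ≈ 1.8119

1.8119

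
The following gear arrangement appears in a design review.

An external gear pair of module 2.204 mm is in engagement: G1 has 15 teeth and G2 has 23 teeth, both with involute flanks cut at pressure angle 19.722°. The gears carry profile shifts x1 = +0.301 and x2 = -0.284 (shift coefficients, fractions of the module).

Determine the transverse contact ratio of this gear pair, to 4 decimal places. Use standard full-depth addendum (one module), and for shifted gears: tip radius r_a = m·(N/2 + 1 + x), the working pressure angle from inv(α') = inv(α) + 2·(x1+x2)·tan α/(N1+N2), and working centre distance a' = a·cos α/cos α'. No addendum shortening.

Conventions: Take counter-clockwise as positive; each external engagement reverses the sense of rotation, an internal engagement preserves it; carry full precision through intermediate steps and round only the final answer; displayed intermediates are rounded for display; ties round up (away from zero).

1.5060

recognized (one external pair, fixed centres): single-mesh tooth geometry, m = 2.204, N1 = 15, N2 = 23
base radii: r_b1 = 15.560367, r_b2 = 23.859230
tip radii: r_a1 = 19.397404, r_a2 = 26.924064
inv(α') = inv(19.722°) + 2·(+0.301-0.284)·tan α/(15+23) = 0.01459201  ⇒  α' = 19.86389°
a' = a·cos α / cos α' = 41.8760·cos 19.722°/cos 19.86389° = 41.913339
action lengths: √(r_a1²−r_b1²) = 11.581634, √(r_a2²−r_b2²) = 12.475671
base pitch p_b = π·m·cos α = 6.517911
CR = (11.581634 + 12.475671 − 41.913339·sin 19.86389°)/6.517911 = 1.505958
contact ratio ≈ 1.5060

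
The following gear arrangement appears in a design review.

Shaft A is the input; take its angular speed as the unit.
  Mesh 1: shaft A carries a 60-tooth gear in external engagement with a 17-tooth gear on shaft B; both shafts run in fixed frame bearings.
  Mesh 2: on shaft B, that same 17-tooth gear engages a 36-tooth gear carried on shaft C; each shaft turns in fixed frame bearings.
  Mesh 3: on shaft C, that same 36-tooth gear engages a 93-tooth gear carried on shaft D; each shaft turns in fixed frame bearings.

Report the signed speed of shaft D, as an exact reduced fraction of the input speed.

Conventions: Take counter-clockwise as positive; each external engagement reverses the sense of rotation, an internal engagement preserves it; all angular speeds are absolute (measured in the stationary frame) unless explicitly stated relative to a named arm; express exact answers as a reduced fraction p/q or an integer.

3-mesh fixed-axis compound train (all bearings frame-fixed)
mesh 1 [60T→17T]: |ω|/ω_in = 1×60/17 = 60/17, sense flips to −
mesh 2 [17T→36T]: |ω|/ω_in = (60/17)×17/36 = 5/3, sense flips to +
mesh 3 [36T→93T]: |ω|/ω_in = (5/3)×36/93 = 20/31, sense flips to −
signed output speed (× input speed) = -20/31

-20/31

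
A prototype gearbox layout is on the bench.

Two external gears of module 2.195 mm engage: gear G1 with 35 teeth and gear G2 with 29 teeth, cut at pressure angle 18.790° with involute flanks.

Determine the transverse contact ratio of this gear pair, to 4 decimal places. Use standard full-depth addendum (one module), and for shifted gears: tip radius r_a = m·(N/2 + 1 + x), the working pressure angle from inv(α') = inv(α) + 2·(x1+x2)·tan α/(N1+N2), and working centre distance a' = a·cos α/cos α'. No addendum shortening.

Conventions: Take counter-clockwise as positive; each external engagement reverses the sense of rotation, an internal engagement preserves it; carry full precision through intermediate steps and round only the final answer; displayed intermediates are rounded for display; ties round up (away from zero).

recognized (one external pair, fixed centres): single-mesh tooth geometry, m = 2.195, N1 = 35, N2 = 29
base radii: r_b1 = 36.365325, r_b2 = 30.131269
tip radii: r_a1 = 40.607500, r_a2 = 34.022500
no profile shift: α' = α, a' = a
action lengths: √(r_a1²−r_b1²) = 18.070202, √(r_a2²−r_b2²) = 15.799909
base pitch p_b = π·m·cos α = 6.528288
CR = (18.070202 + 15.799909 − 70.240000·sin 18.79000°)/6.528288 = 1.722622
contact ratio ≈ 1.7226

1.7226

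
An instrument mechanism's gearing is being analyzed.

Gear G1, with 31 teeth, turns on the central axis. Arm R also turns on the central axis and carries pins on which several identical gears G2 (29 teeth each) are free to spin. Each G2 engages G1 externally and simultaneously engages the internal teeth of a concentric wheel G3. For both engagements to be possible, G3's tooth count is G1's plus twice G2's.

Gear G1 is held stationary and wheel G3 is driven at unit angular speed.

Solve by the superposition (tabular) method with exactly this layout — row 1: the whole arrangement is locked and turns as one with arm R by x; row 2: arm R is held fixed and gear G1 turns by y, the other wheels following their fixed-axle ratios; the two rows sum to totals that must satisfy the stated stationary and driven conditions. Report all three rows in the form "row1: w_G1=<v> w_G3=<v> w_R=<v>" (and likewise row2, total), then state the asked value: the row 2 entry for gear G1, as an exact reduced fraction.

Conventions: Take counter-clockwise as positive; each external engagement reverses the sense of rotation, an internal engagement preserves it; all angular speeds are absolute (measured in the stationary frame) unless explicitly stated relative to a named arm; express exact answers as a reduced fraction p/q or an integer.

planetary set (31T centre, 29T on arm, 89T internal) — Willis relation
row 1: whole set turns with the arm by x
superposition row 2 [arm held]: sun y, ring −(31/89)·y, arm 0
boundary: total ω_sun = x + y = 0 and total ω_ring = x − (31/89)·y = 1  ⇒  y = -89/120, x = 89/120
row 2 ring = −(31/89)·(-89/120) = 31/120
totals (row 1 + row 2): sun 89/120 + (-89/120) = 0, ring 89/120 + 31/120 = 1, arm 89/120 + 0 = 89/120
asked cell (row2, sun) = -89/120

row1: w_G1=89/120 w_G3=89/120 w_R=89/120
row2: w_G1=-89/120 w_G3=31/120 w_R=0
total: w_G1=0 w_G3=1 w_R=89/120
asked value: -89/120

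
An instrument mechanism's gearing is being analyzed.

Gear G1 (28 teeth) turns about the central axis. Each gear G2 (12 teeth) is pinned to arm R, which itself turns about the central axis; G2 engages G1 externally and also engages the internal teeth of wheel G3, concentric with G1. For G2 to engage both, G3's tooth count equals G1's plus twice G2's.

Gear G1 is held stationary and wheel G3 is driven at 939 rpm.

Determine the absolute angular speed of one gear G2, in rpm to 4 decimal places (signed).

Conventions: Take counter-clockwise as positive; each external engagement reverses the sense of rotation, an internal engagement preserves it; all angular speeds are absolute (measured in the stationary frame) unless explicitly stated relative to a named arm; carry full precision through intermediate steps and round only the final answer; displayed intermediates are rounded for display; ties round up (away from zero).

+2034.5000 rpm

recognized (axles ride arm R): planetary set, 28/12/52 teeth
normalise by the input: solve with ω_ring = 1, then scale by 939 rpm
ring teeth: 28 + 2·12 = 52
28(ω_sun−ω_arm) = −52(ω_ring−ω_arm),  ω_sun = 0, ω_ring = 1
28(0−ω_arm) = −52(1−ω_arm)  ⇒  80·ω_arm = 52  ⇒  ω_arm = 13/20
sun–planet mesh: 28·(0−13/20) = −12·(ω_p−ω_arm)  ⇒  ω_p−ω_arm = 91/60
ω_p = 13/20 + 91/60 = 13/6
scale: ω_p = 13/6 × 939 rpm = +2034.5000 rpm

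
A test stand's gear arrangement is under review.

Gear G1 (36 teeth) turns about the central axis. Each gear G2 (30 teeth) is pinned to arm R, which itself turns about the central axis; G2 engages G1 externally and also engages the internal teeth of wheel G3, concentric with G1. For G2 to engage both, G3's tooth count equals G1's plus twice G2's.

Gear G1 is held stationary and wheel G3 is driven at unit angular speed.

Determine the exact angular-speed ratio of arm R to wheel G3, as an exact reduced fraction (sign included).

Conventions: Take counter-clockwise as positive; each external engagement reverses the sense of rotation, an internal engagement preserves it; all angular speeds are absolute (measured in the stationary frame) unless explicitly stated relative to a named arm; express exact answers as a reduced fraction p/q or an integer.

8/11

planetary set (36T centre, 30T on arm, 96T internal) — Willis relation
ring teeth: 36 + 2·30 = 96
36(ω_sun−ω_arm) = −96(ω_ring−ω_arm),  ω_sun = 0, ω_ring = 1
36(0−ω_arm) = −96(1−ω_arm)  ⇒  132·ω_arm = 96  ⇒  ω_arm = 8/11
ω_out/ω_in = 8/11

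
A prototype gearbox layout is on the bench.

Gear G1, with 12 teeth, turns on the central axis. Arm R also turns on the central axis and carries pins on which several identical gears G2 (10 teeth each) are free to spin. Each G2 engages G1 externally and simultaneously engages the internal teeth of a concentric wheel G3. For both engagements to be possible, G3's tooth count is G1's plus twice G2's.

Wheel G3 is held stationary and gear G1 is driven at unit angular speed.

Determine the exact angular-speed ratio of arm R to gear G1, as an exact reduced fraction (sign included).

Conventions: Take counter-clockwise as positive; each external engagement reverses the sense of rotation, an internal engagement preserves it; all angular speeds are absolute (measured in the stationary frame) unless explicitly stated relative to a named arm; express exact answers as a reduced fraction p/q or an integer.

recognized (axles ride arm R): planetary set, 12/10/32 teeth
ring teeth: 12 + 2·10 = 32
12(ω_sun−ω_arm) = −32(ω_ring−ω_arm),  ω_ring = 0, ω_sun = 1
12(1−ω_arm) = −32(0−ω_arm)  ⇒  44·ω_arm = 12  ⇒  ω_arm = 3/11
ω_out/ω_in = 3/11

3/11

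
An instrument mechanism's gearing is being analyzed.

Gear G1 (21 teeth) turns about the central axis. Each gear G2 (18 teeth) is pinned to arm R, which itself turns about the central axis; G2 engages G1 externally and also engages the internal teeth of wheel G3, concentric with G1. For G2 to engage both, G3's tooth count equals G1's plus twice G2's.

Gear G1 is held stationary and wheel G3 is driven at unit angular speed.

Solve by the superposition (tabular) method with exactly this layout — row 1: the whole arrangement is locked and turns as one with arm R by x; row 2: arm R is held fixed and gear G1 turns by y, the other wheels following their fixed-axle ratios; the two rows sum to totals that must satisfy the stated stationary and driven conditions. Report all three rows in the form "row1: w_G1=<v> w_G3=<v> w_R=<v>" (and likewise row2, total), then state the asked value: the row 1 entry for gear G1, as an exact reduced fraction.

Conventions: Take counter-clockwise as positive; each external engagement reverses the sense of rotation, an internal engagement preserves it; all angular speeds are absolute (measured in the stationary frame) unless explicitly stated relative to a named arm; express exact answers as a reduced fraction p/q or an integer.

planetary set (21T centre, 18T on arm, 57T internal) — Willis relation
row 1 — lock + rotate with arm: ω_sun = ω_ring = ω_arm = x
superposition row 2 [arm held]: sun y, ring −(21/57)·y, arm 0
boundary: total ω_sun = x + y = 0 and total ω_ring = x − (21/57)·y = 1  ⇒  y = -19/26, x = 19/26
row 2 ring = −(21/57)·(-19/26) = 7/26
totals (row 1 + row 2): sun 19/26 + (-19/26) = 0, ring 19/26 + 7/26 = 1, arm 19/26 + 0 = 19/26
asked cell (row1, sun) = 19/26

row1: w_G1=19/26 w_G3=19/26 w_R=19/26
row2: w_G1=-19/26 w_G3=7/26 w_R=0
total: w_G1=0 w_G3=1 w_R=19/26
asked value: 19/26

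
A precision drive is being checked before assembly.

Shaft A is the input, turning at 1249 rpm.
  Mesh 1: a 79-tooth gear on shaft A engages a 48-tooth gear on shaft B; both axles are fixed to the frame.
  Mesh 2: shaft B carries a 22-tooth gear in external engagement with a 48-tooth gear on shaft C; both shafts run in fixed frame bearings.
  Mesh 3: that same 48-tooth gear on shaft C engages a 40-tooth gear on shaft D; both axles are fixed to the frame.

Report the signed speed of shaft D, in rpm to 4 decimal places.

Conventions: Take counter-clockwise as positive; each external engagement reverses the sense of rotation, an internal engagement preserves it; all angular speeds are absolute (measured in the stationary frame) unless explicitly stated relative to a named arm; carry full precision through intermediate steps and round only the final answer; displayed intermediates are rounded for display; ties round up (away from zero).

-1130.6052 rpm

3-mesh fixed-axis compound train (all bearings frame-fixed)
mesh 1 [79T→48T]: ω = 1249.0000×79/48 = 2055.6458 rpm, sense flips to −
mesh 2 [22T→48T]: ω = 2055.6458×22/48 = 942.1710 rpm, sense flips to +
mesh 3 [48T→40T]: ω = 942.1710×48/40 = 1130.6052 rpm, sense flips to −
signed output speed = -1130.6052 rpm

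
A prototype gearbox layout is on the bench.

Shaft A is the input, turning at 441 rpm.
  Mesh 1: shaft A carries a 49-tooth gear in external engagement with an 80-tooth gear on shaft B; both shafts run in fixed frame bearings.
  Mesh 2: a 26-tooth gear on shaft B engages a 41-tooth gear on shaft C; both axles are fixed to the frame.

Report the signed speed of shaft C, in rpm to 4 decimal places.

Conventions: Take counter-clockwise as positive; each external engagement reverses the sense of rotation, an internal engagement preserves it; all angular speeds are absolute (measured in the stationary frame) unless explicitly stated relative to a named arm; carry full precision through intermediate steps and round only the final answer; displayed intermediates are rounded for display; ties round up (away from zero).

+171.2909 rpm

class = fixed-axis compound train [2 meshes; 2 ratios multiply, 2 sense flips]
mesh 1 [49T→80T]: ω = 441.0000×49/80 = 270.1125 rpm, sense flips to −
mesh 2 [26T→41T]: ω = 270.1125×26/41 = 171.2909 rpm, sense flips to +
signed output speed = +171.2909 rpm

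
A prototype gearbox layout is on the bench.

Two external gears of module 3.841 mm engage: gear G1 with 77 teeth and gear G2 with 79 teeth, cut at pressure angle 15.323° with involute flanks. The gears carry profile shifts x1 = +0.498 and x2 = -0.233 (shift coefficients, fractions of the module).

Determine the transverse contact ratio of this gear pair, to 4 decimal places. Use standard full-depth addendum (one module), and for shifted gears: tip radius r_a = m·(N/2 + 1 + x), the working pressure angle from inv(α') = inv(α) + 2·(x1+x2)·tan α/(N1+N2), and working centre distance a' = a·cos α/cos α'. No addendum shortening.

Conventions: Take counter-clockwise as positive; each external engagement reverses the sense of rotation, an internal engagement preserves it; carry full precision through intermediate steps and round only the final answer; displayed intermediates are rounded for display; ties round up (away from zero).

topology: single-mesh involute geometry — m = 3.841, 77T/79T pair
base radii: r_b1 = 142.621629, r_b2 = 146.326087
tip radii: r_a1 = 153.632318, r_a2 = 154.665547
inv(α') = inv(15.323°) + 2·(+0.498-0.233)·tan α/(77+79) = 0.00749466  ⇒  α' = 16.00136°
a' = a·cos α / cos α' = 299.5980·cos 15.323°/cos 16.00136° = 300.594191
action lengths: √(r_a1²−r_b1²) = 57.113573, √(r_a2²−r_b2²) = 50.100976
base pitch p_b = π·m·cos α = 11.637898
CR = (57.113573 + 50.100976 − 300.594191·sin 16.00136°)/11.637898 = 2.092535
contact ratio ≈ 2.0925

2.0925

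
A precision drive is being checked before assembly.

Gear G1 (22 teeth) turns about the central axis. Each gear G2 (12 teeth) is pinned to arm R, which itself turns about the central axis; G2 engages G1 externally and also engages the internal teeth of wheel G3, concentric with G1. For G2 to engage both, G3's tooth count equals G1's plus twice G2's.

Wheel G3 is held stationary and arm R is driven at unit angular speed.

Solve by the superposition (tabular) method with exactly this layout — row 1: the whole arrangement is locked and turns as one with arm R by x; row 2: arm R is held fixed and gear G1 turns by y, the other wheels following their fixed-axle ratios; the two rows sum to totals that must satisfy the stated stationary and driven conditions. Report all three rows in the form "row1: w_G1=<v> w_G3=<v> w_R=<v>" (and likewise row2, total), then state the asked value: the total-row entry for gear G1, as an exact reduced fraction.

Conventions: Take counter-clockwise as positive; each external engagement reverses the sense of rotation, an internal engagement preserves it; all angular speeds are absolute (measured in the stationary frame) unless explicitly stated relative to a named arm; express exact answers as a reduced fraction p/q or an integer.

planetary set (22T centre, 12T on arm, 46T internal) — Willis relation
row 1 (train locked, turned with arm): all members turn x
row 2: sun turns y, ring = −(22/46)·y, arm 0
boundary: total ω_ring = x − (22/46)·y = 0 and total ω_arm = x = 1  ⇒  y = 23/11, x = 1
row 2 ring = −(22/46)·23/11 = -1
totals (row 1 + row 2): sun 1 + 23/11 = 34/11, ring 1 + (-1) = 0, arm 1 + 0 = 1
asked cell (total, sun) = 34/11

row1: w_G1=1 w_G3=1 w_R=1
row2: w_G1=23/11 w_G3=-1 w_R=0
total: w_G1=34/11 w_G3=0 w_R=1
asked value: 34/11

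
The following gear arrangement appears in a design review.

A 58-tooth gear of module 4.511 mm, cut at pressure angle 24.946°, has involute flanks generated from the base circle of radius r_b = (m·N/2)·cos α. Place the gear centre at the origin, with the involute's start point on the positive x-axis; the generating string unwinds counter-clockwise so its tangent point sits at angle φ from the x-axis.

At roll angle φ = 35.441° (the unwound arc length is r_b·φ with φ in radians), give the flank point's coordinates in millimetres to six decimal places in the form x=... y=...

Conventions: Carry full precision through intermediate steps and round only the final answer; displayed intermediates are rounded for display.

x=139.181485 y=9.004448

recognized (one wheel, involute flank): single-mesh tooth geometry, m = 4.511, N = 58
pitch radius r_p = m·N/2 = 4.511·58/2 = 130.819000
base radius r_b = r_p·cos α = 130.819000·cos 24.946° = 118.614332
roll angle φ = 35.441° = 0.61856214 rad
x = r_b·(cos φ + φ·sin φ) = 139.181485
y = r_b·(sin φ − φ·cos φ) = 9.004448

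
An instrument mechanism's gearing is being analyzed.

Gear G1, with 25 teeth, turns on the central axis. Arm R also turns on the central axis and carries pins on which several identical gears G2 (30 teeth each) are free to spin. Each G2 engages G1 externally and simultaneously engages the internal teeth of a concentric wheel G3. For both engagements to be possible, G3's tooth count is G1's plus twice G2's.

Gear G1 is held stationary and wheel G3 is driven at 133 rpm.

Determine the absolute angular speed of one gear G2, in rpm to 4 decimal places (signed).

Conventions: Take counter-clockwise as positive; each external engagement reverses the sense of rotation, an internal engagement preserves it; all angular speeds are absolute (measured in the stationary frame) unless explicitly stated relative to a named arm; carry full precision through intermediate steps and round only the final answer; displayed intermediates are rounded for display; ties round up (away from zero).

class = planetary set [G3 = 25+2·30 = 85; Willis about the carrier]
normalise by the input: solve with ω_ring = 1, then scale by 133 rpm
ring teeth: 25 + 2·30 = 85
25(ω_sun−ω_arm) = −85(ω_ring−ω_arm),  ω_sun = 0, ω_ring = 1
25(0−ω_arm) = −85(1−ω_arm)  ⇒  110·ω_arm = 85  ⇒  ω_arm = 17/22
sun–planet mesh: 25·(0−17/22) = −30·(ω_p−ω_arm)  ⇒  ω_p−ω_arm = 85/132
ω_p = 17/22 + 85/132 = 17/12
scale: ω_p = 17/12 × 133 rpm = +188.4167 rpm

+188.4167 rpm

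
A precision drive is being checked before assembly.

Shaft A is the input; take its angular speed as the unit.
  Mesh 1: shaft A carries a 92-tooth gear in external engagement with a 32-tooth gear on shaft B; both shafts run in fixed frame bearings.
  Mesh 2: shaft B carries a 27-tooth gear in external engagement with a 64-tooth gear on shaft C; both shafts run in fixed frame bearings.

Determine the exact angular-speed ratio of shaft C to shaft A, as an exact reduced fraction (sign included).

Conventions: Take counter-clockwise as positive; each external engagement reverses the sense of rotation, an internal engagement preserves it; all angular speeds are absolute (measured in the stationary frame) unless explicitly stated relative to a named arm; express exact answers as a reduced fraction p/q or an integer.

621/512

class = fixed-axis compound train [2 meshes; 2 ratios multiply, 2 sense flips]
mesh 1 [92T→32T]: running ratio 23/8, sense −
mesh 2 [27T→64T]: running ratio 621/512, sense +
ω_out/ω_in = 621/512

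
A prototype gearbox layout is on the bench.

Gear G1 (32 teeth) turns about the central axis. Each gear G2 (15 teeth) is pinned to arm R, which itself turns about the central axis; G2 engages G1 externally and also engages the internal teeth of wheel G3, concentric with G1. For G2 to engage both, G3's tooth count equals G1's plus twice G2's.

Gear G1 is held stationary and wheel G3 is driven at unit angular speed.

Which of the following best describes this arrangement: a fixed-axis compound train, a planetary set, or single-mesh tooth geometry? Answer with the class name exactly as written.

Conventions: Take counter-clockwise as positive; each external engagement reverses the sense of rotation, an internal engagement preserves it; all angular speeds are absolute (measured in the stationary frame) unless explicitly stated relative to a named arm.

planetary set

planetary set (32T centre, 15T on arm, 62T internal) — Willis relation
classification: planetary set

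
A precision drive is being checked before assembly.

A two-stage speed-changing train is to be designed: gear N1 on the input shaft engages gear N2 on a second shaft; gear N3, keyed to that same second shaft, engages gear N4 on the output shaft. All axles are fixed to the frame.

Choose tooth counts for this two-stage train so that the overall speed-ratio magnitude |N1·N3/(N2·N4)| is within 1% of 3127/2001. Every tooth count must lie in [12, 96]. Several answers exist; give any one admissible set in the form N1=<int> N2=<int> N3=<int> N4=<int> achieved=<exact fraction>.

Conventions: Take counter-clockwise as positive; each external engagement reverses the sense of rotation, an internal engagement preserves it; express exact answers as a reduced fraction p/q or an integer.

2-stage fixed-axis compound train for ratio 3127/2001
target = 3127/2001 in lowest terms: an exact hit needs N1·N3 = k·3127 and N2·N4 = k·2001 for one integer k, every count in [12, 96]; additionally prefer no 1:1 stage (N1 ≠ N2, N3 ≠ N4)
k = 1: N1·N3 = 3127 = 53·59, N2·N4 = 2001 = 23·87
achieved = 53·59/(23·87) = 3127/2001; |achieved − target| = 0 ≤ 3127/200100 ✓

N1=53 N2=23 N3=59 N4=87 achieved=3127/2001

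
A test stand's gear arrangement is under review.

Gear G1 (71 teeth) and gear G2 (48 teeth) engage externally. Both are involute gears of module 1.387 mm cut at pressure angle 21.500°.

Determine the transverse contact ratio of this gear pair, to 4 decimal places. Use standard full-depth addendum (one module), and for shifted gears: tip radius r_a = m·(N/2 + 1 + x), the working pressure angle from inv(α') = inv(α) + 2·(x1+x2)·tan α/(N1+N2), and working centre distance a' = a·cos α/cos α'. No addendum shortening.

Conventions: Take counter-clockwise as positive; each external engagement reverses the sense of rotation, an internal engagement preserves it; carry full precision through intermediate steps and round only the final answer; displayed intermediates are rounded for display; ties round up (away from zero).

1.6996

recognized (one external pair, fixed centres): single-mesh tooth geometry, m = 1.387, N1 = 71, N2 = 48
base radii: r_b1 = 45.812365, r_b2 = 30.971740
tip radii: r_a1 = 50.625500, r_a2 = 34.675000
no profile shift: α' = α, a' = a
action lengths: √(r_a1²−r_b1²) = 21.544568, √(r_a2²−r_b2²) = 15.591887
base pitch p_b = π·m·cos α = 4.054191
CR = (21.544568 + 15.591887 − 82.526500·sin 21.50000°)/4.054191 = 1.699573
contact ratio ≈ 1.6996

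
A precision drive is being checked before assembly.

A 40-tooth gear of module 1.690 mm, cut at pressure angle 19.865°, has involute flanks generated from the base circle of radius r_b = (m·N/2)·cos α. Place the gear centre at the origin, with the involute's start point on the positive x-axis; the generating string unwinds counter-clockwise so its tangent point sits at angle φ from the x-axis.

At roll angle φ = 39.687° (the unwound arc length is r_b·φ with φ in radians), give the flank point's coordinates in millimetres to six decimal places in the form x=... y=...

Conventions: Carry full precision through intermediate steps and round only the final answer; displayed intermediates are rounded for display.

x=38.524102 y=3.355424

class = single-mesh tooth geometry [base-circle involute, m = 1.690, 40T]
pitch radius r_p = m·N/2 = 1.690·40/2 = 33.800000
base radius r_b = r_p·cos α = 33.800000·cos 19.865° = 31.788761
roll angle φ = 39.687° = 0.69266882 rad
x = r_b·(cos φ + φ·sin φ) = 38.524102
y = r_b·(sin φ − φ·cos φ) = 3.355424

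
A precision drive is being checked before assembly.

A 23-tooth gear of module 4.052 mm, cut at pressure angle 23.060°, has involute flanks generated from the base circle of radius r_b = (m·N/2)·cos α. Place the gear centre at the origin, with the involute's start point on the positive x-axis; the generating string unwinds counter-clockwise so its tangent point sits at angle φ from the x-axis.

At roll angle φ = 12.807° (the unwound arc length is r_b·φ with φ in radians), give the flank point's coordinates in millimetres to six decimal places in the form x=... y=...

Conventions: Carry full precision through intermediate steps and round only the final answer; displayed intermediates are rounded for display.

x=43.932328 y=0.158811

single-mesh involute tooth geometry (23T wheel at module 4.052)
pitch radius r_p = m·N/2 = 4.052·23/2 = 46.598000
base radius r_b = r_p·cos α = 46.598000·cos 23.060° = 42.874595
roll angle φ = 12.807° = 0.22352432 rad
x = r_b·(cos φ + φ·sin φ) = 43.932328
y = r_b·(sin φ − φ·cos φ) = 0.158811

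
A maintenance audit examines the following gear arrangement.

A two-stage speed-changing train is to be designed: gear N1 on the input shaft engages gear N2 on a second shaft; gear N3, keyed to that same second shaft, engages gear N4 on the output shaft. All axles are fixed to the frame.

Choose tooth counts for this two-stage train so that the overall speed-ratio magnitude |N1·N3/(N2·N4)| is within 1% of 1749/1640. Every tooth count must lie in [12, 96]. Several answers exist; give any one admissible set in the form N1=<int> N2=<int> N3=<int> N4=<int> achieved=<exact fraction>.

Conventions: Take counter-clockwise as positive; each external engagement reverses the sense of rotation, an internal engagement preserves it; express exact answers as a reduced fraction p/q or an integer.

N1=33 N2=20 N3=53 N4=82 achieved=1749/1640

2-stage fixed-axis compound train for ratio 1749/1640
target = 1749/1640 in lowest terms: an exact hit needs N1·N3 = k·1749 and N2·N4 = k·1640 for one integer k, every count in [12, 96]; additionally prefer no 1:1 stage (N1 ≠ N2, N3 ≠ N4)
k = 1: N1·N3 = 1749 = 33·53, N2·N4 = 1640 = 20·82
achieved = 33·53/(20·82) = 1749/1640; |achieved − target| = 0 ≤ 1749/164000 ✓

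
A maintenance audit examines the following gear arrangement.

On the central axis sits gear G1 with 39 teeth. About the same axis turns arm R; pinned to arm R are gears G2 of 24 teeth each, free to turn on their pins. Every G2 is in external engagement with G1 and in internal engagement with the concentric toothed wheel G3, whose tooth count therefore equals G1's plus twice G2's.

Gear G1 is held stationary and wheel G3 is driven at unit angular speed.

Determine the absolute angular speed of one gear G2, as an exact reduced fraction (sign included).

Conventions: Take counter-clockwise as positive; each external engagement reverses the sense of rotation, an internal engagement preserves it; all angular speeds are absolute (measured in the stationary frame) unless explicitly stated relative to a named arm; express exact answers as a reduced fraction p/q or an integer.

29/16

recognized (axles ride arm R): planetary set, 39/24/87 teeth
ring teeth: 39 + 2·24 = 87
39(ω_sun−ω_arm) = −87(ω_ring−ω_arm),  ω_sun = 0, ω_ring = 1
39(0−ω_arm) = −87(1−ω_arm)  ⇒  126·ω_arm = 87  ⇒  ω_arm = 29/42
sun–planet mesh: 39·(0−29/42) = −24·(ω_p−ω_arm)  ⇒  ω_p−ω_arm = 377/336
ω_p = 29/42 + 377/336 = 29/16
exact speed ratio = 29/16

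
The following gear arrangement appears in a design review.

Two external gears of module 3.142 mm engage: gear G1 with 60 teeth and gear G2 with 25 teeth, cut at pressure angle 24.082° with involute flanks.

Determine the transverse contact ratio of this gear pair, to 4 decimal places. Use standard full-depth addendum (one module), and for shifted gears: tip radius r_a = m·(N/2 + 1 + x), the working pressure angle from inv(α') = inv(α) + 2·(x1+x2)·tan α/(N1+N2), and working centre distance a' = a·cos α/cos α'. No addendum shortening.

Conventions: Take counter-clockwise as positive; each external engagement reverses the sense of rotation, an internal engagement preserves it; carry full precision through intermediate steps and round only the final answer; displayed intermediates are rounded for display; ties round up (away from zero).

1.5309

recognized (one external pair, fixed centres): single-mesh tooth geometry, m = 3.142, N1 = 60, N2 = 25
base radii: r_b1 = 86.055837, r_b2 = 35.856599
tip radii: r_a1 = 97.402000, r_a2 = 42.417000
no profile shift: α' = α, a' = a
action lengths: √(r_a1²−r_b1²) = 45.623925, √(r_a2²−r_b2²) = 22.660675
base pitch p_b = π·m·cos α = 9.011746
CR = (45.623925 + 22.660675 − 133.535000·sin 24.08200°)/9.011746 = 1.530945
contact ratio ≈ 1.5309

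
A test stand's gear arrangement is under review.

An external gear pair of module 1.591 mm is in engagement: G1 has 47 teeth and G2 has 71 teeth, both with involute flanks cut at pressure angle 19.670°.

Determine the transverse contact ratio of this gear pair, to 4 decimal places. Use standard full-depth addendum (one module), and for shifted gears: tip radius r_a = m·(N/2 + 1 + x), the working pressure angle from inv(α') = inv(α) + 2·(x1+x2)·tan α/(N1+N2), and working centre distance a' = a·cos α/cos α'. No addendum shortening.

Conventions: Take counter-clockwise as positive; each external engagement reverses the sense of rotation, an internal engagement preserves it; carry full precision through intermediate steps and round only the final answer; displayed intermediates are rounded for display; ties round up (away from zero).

topology: single-mesh involute geometry — m = 1.591, 47T/71T pair
base radii: r_b1 = 35.206766, r_b2 = 53.184689
tip radii: r_a1 = 38.979500, r_a2 = 58.071500
no profile shift: α' = α, a' = a
action lengths: √(r_a1²−r_b1²) = 16.729766, √(r_a2²−r_b2²) = 23.317118
base pitch p_b = π·m·cos α = 4.706609
CR = (16.729766 + 23.317118 − 93.869000·sin 19.67000°)/4.706609 = 1.795426
contact ratio ≈ 1.7954

1.7954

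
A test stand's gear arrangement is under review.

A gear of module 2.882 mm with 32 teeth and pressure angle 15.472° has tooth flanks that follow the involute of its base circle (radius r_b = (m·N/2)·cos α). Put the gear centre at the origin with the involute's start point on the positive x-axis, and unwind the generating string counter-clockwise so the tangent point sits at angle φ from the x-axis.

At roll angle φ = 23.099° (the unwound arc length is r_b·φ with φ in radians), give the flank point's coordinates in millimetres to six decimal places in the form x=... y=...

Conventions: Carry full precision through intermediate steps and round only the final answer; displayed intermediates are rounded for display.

single-mesh involute tooth geometry (32T wheel at module 2.882)
pitch radius r_p = m·N/2 = 2.882·32/2 = 46.112000
base radius r_b = r_p·cos α = 46.112000·cos 15.472° = 44.440944
roll angle φ = 23.099° = 0.40315360 rad
x = r_b·(cos φ + φ·sin φ) = 47.907071
y = r_b·(sin φ − φ·cos φ) = 0.954989

x=47.907071 y=0.954989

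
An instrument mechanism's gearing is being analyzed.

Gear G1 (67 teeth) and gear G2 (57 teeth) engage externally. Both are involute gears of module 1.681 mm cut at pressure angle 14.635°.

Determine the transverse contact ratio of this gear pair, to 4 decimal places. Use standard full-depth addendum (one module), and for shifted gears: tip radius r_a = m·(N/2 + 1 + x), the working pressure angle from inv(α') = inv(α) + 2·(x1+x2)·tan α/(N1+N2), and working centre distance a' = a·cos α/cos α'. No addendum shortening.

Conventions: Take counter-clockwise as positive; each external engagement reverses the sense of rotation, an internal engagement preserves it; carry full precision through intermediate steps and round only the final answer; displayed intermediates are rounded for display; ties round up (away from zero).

2.1822

single-mesh involute tooth geometry (67T engaging 57T at module 1.681)
base radii: r_b1 = 54.486409, r_b2 = 46.354109
tip radii: r_a1 = 57.994500, r_a2 = 49.589500
no profile shift: α' = α, a' = a
action lengths: √(r_a1²−r_b1²) = 19.864372, √(r_a2²−r_b2²) = 17.618600
base pitch p_b = π·m·cos α = 5.109675
CR = (19.864372 + 17.618600 − 104.222000·sin 14.63500°)/5.109675 = 2.182173
contact ratio ≈ 2.1822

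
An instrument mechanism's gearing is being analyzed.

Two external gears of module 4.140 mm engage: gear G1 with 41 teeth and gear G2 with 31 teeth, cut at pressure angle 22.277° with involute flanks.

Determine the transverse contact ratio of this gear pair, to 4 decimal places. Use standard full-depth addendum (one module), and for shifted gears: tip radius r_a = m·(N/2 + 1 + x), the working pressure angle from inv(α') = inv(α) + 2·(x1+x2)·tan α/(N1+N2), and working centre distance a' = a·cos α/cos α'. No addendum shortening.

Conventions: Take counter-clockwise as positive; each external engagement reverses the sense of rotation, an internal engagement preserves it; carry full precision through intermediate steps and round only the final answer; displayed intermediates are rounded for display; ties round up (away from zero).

1.5920

recognized (one external pair, fixed centres): single-mesh tooth geometry, m = 4.140, N1 = 41, N2 = 31
base radii: r_b1 = 78.535470, r_b2 = 59.380477
tip radii: r_a1 = 89.010000, r_a2 = 68.310000
no profile shift: α' = α, a' = a
action lengths: √(r_a1²−r_b1²) = 41.892243, √(r_a2²−r_b2²) = 33.767070
base pitch p_b = π·m·cos α = 12.035437
CR = (41.892243 + 33.767070 − 149.040000·sin 22.27700°)/12.035437 = 1.592009
contact ratio ≈ 1.5920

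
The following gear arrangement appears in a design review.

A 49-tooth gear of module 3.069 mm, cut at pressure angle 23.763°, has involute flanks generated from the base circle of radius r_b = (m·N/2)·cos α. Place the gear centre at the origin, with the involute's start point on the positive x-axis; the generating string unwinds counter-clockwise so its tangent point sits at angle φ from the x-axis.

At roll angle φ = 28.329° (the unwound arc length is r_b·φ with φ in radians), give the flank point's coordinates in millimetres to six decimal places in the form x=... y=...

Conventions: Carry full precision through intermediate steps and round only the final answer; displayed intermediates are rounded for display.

class = single-mesh tooth geometry [base-circle involute, m = 3.069, 49T]
pitch radius r_p = m·N/2 = 3.069·49/2 = 75.190500
base radius r_b = r_p·cos α = 75.190500·cos 23.763° = 68.815855
roll angle φ = 28.329° = 0.49443432 rad
x = r_b·(cos φ + φ·sin φ) = 76.720256
y = r_b·(sin φ − φ·cos φ) = 2.705445

x=76.720256 y=2.705445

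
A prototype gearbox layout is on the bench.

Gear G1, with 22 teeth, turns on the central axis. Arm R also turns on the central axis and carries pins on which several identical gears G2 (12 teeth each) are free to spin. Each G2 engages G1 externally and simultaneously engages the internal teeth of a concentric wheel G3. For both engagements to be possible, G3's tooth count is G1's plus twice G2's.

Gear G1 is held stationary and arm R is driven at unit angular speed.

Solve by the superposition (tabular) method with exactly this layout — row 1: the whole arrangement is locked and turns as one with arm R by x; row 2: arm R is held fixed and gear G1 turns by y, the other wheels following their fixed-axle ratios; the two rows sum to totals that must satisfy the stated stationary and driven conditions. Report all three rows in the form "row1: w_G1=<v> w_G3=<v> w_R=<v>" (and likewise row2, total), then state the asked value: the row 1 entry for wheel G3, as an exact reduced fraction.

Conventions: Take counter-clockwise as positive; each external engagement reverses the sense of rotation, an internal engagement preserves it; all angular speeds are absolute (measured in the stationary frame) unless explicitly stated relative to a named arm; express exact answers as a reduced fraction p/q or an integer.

recognized (axles ride arm R): planetary set, 22/12/46 teeth
superposition row 1 [locked train]: every member turns x
row 2 (arm held, sun turns y): ω_ring = −(22/46)·y, ω_arm = 0
boundary: total ω_sun = x + y = 0 and total ω_arm = x = 1  ⇒  y = -1, x = 1
row 2 ring = −(22/46)·(-1) = 11/23
totals (row 1 + row 2): sun 1 + (-1) = 0, ring 1 + 11/23 = 34/23, arm 1 + 0 = 1
asked cell (row1, ring) = 1

row1: w_G1=1 w_G3=1 w_R=1
row2: w_G1=-1 w_G3=11/23 w_R=0
total: w_G1=0 w_G3=34/23 w_R=1
asked value: 1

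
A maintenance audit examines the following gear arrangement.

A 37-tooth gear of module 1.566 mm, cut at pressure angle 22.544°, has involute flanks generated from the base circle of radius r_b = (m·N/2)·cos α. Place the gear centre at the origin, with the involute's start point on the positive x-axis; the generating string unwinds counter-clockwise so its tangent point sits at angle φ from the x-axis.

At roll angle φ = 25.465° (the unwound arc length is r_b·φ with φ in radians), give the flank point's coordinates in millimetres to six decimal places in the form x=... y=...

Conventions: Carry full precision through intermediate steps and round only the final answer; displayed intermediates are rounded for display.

x=29.270839 y=0.767678

topology: single-mesh involute geometry — m = 1.566, N = 37
pitch radius r_p = m·N/2 = 1.566·37/2 = 28.971000
base radius r_b = r_p·cos α = 28.971000·cos 22.544° = 26.757192
roll angle φ = 25.465° = 0.44444809 rad
x = r_b·(cos φ + φ·sin φ) = 29.270839
y = r_b·(sin φ − φ·cos φ) = 0.767678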